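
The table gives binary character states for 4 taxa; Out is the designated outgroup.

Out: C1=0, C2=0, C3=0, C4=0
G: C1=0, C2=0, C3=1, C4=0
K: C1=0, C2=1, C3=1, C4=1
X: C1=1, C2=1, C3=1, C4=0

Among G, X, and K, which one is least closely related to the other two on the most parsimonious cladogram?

The outgroup has state '0' for every character, so '1' is the derived state throughout.
C1 (derived state '1') is unique to X (autapomorphy; uninformative for grouping).
Only K and X show the derived state '1' for C2, supporting them as a clade.
All ingroup taxa share the derived state '1' for C3; it defines the ingroup but does not resolve relationships within it.
C4 (derived state '1') is unique to K (autapomorphy; uninformative for grouping).
Most parsimonious ingroup topology: ((K,X),G).
K and X share a more recent common ancestor with each other than either does with G, so G is the least closely related of the three.

G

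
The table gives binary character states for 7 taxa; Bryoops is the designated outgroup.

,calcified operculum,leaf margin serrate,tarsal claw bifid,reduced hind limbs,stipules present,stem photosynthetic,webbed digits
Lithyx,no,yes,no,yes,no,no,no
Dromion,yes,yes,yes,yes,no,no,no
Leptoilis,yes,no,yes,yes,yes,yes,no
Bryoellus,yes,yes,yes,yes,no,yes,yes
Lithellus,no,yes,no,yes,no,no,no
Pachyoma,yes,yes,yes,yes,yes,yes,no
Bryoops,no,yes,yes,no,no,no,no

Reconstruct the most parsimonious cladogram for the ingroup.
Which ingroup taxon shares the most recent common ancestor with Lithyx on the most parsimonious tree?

Lithellus

Character polarity is set by the outgroup: the derived state is whichever differs from the outgroup's state, so for leaf margin serrate, tarsal claw bifid the derived state is 'no', and for the remaining characters it is 'yes'.
Only Bryoellus, Dromion, Leptoilis, and Pachyoma show the derived state 'yes' for calcified operculum, supporting them as a clade.
leaf margin serrate (derived state 'no') is unique to Leptoilis (autapomorphy; uninformative for grouping).
tarsal claw bifid (derived state 'no') is shared by Lithellus and Lithyx — a synapomorphy uniting that clade.
All ingroup taxa share the derived state 'yes' for reduced hind limbs; it defines the ingroup but does not resolve relationships within it.
stipules present: derived state 'yes' in Leptoilis and Pachyoma only — synapomorphy for {Leptoilis, Pachyoma}.
stem photosynthetic (derived state 'yes') is shared by Bryoellus, Leptoilis, and Pachyoma — a synapomorphy uniting that clade.
webbed digits (derived state 'yes') is unique to Bryoellus (autapomorphy; uninformative for grouping).
Most parsimonious ingroup topology: ((Lithellus,Lithyx),(Dromion,((Leptoilis,Pachyoma),Bryoellus))).
Lithyx and Lithellus form a cherry on this tree, so they are sister taxa.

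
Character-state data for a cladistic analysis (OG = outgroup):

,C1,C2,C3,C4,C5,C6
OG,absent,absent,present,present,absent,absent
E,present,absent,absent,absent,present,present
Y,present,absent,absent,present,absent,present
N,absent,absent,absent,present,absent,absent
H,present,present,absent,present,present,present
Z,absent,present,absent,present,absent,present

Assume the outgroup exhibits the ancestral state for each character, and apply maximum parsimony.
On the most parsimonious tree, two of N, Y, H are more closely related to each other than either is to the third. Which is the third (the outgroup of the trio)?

Character polarity is set by the outgroup: the derived state is whichever differs from the outgroup's state, so for C3, C4 the derived state is 'absent', and for the remaining characters it is 'present'.
C1: derived state 'present' in E, H, and Y only — synapomorphy for {E, H, Y}.
C2 (state 'present') occurs in H and Z but conflicts with the nesting implied by the other characters — most parsimoniously interpreted as homoplasy.
C3 (derived state 'absent') is shared by all ingroup taxa — unites the whole ingroup.
C4: derived state 'absent' in E only — an autapomorphy, so it tells us nothing about relationships among taxa.
C5 (derived state 'present') is shared by E and H — a synapomorphy uniting that clade.
C6 (derived state 'present') is shared by E, H, Y, and Z — a synapomorphy uniting that clade.
Most parsimonious ingroup topology: ((((E,H),Y),Z),N).
H and Y share a more recent common ancestor with each other than either does with N, so N is the least closely related of the three.

N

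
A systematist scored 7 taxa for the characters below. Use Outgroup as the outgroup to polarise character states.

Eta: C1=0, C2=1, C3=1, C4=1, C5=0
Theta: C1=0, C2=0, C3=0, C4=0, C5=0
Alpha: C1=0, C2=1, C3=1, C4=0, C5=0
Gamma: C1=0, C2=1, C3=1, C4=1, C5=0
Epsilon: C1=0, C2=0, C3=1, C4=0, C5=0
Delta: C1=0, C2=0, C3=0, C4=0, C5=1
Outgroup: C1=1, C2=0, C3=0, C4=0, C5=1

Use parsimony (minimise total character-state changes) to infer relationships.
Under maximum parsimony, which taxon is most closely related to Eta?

Gamma

Character polarity is set by the outgroup: the derived state is whichever differs from the outgroup's state, so for C1, C5 the derived state is '0', and for the remaining characters it is '1'.
All ingroup taxa share the derived state '0' for C1; it defines the ingroup but does not resolve relationships within it.
C2: derived state '1' in Alpha, Eta, and Gamma only — synapomorphy for {Alpha, Eta, Gamma}.
C3 (derived state '1') is shared by Alpha, Epsilon, Eta, and Gamma — a synapomorphy uniting that clade.
C4 (derived state '1') is shared by Eta and Gamma — a synapomorphy uniting that clade.
C5 (derived state '0') is shared by Alpha, Epsilon, Eta, Gamma, and Theta — a synapomorphy uniting that clade.
Most parsimonious ingroup topology: (((Epsilon,((Gamma,Eta),Alpha)),Theta),Delta).
Eta and Gamma form a cherry on this tree, so they are sister taxa.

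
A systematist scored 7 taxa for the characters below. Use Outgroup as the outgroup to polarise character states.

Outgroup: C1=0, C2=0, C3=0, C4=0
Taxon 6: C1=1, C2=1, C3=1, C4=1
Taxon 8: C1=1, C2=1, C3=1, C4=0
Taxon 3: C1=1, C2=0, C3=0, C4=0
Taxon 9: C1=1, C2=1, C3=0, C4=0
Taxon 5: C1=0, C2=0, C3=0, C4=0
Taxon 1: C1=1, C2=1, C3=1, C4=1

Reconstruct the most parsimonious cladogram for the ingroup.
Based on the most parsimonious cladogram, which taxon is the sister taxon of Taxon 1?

The outgroup has state '0' for every character, so '1' is the derived state throughout.
C1 (derived state '1') is shared by Taxon 1, Taxon 3, Taxon 6, Taxon 8, and Taxon 9 — a synapomorphy uniting that clade.
C2: derived state '1' in Taxon 1, Taxon 6, Taxon 8, and Taxon 9 only — synapomorphy for {Taxon 1, Taxon 6, Taxon 8, Taxon 9}.
C3: derived state '1' in Taxon 1, Taxon 6, and Taxon 8 only — synapomorphy for {Taxon 1, Taxon 6, Taxon 8}.
C4: derived state '1' in Taxon 1 and Taxon 6 only — synapomorphy for {Taxon 1, Taxon 6}.
Most parsimonious ingroup topology: (((((Taxon 6,Taxon 1),Taxon 8),Taxon 9),Taxon 3),Taxon 5).
Taxon 1 and Taxon 6 form a cherry on this tree, so they are sister taxa.

Taxon 6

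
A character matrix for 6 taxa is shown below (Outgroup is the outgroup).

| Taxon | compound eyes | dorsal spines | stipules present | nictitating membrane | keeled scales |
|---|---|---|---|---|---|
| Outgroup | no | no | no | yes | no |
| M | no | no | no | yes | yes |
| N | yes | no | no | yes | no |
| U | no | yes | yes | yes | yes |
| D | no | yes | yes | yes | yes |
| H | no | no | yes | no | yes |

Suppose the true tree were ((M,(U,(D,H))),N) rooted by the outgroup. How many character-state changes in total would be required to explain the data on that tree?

6

Map each character onto ((M,(U,(D,H))),N) (rooted by Outgroup) and count the minimum state changes it requires (Fitch parsimony):
compound eyes: 1; dorsal spines: 2; stipules present: 1; nictitating membrane: 1; keeled scales: 1.
Total tree length = 6.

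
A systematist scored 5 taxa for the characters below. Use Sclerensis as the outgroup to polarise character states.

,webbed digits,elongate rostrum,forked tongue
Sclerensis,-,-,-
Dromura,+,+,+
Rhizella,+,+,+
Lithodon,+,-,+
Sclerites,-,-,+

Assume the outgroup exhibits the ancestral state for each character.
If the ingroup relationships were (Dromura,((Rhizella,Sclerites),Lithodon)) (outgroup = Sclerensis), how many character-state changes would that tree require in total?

Map each character onto (Dromura,((Rhizella,Sclerites),Lithodon)) (rooted by Sclerensis) and count the minimum state changes it requires (Fitch parsimony):
webbed digits: 2; elongate rostrum: 2; forked tongue: 1.
Total tree length = 5.

5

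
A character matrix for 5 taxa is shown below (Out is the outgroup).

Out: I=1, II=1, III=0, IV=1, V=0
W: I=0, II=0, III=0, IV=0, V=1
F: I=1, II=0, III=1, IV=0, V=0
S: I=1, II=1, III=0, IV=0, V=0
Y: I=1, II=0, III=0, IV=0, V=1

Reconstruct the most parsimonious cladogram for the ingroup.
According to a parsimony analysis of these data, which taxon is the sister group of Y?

W

Character polarity is set by the outgroup: the derived state is whichever differs from the outgroup's state, so for I, II, IV the derived state is '0', and for the remaining characters it is '1'.
I: derived state '0' in W only — an autapomorphy, so it tells us nothing about relationships among taxa.
II (derived state '0') is shared by F, W, and Y — a synapomorphy uniting that clade.
III: derived state '1' in F only — an autapomorphy, so it tells us nothing about relationships among taxa.
IV (derived state '0') is shared by all ingroup taxa — unites the whole ingroup.
V (derived state '1') is shared by W and Y — a synapomorphy uniting that clade.
Most parsimonious ingroup topology: ((F,(Y,W)),S).
Y and W form a cherry on this tree, so they are sister taxa.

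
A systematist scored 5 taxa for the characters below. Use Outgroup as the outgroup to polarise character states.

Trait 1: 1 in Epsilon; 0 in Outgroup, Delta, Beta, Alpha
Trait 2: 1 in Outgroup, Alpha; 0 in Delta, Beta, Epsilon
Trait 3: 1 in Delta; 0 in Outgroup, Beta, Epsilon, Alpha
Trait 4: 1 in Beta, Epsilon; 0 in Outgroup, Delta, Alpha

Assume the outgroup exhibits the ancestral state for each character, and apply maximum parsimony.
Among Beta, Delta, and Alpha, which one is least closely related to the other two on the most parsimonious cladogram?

Alpha

Character polarity is set by the outgroup: the derived state is whichever differs from the outgroup's state, so for Trait 2 the derived state is '0', and for the remaining characters it is '1'.
Trait 1: derived state '1' in Epsilon only — an autapomorphy, so it tells us nothing about relationships among taxa.
Only Beta, Delta, and Epsilon show the derived state '0' for Trait 2, supporting them as a clade.
Trait 3 (derived state '1') is unique to Delta (autapomorphy; uninformative for grouping).
Trait 4: derived state '1' in Beta and Epsilon only — synapomorphy for {Beta, Epsilon}.
Most parsimonious ingroup topology: ((Delta,(Beta,Epsilon)),Alpha).
Beta and Delta share a more recent common ancestor with each other than either does with Alpha, so Alpha is the least closely related of the three.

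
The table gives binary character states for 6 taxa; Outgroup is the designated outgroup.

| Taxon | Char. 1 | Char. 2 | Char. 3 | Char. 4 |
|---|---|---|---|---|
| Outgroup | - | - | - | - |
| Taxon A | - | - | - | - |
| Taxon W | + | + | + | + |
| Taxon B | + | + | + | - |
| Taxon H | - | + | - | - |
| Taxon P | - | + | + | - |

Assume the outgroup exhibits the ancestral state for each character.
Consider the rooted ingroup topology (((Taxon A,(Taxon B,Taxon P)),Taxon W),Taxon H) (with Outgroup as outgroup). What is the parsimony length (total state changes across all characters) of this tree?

Map each character onto (((Taxon A,(Taxon B,Taxon P)),Taxon W),Taxon H) (rooted by Outgroup) and count the minimum state changes it requires (Fitch parsimony):
Char. 1: 2; Char. 2: 2; Char. 3: 2; Char. 4: 1.
Total tree length = 7.

7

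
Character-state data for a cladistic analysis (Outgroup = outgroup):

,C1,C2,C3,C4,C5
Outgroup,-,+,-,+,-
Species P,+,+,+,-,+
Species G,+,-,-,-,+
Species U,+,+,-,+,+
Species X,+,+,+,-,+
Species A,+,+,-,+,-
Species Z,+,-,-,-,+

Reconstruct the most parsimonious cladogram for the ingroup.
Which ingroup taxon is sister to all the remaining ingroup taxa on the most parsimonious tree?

Species A

Character polarity is set by the outgroup: the derived state is whichever differs from the outgroup's state, so for C2, C4 the derived state is '-', and for the remaining characters it is '+'.
All ingroup taxa share the derived state '+' for C1; it defines the ingroup but does not resolve relationships within it.
C2 (derived state '-') is shared by Species G and Species Z — a synapomorphy uniting that clade.
C3: derived state '+' in Species P and Species X only — synapomorphy for {Species P, Species X}.
C4: derived state '-' in Species G, Species P, Species X, and Species Z only — synapomorphy for {Species G, Species P, Species X, Species Z}.
C5 (derived state '+') is shared by Species G, Species P, Species U, Species X, and Species Z — a synapomorphy uniting that clade.
Most parsimonious ingroup topology: ((((Species P,Species X),(Species G,Species Z)),Species U),Species A).
Species A is sister to the clade containing all other ingroup taxa, so it is the earliest-diverging (most basal) ingroup lineage.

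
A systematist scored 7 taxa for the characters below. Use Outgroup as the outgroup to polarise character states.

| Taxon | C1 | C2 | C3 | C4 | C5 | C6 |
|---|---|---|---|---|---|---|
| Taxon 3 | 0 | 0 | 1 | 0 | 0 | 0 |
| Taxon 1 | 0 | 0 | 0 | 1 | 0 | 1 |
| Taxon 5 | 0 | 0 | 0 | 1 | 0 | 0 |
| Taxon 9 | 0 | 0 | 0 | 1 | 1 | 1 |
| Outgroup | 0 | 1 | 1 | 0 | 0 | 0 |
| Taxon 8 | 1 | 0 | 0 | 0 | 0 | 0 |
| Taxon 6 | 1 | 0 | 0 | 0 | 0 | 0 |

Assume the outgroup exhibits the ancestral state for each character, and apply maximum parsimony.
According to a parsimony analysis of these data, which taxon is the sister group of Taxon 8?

Taxon 6

Character polarity is set by the outgroup: the derived state is whichever differs from the outgroup's state, so for C2, C3 the derived state is '0', and for the remaining characters it is '1'.
Only Taxon 6 and Taxon 8 show the derived state '1' for C1, supporting them as a clade.
C2 (derived state '0') is shared by all ingroup taxa — unites the whole ingroup.
Only Taxon 1, Taxon 5, Taxon 6, Taxon 8, and Taxon 9 show the derived state '0' for C3, supporting them as a clade.
Only Taxon 1, Taxon 5, and Taxon 9 show the derived state '1' for C4, supporting them as a clade.
C5: derived state '1' in Taxon 9 only — an autapomorphy, so it tells us nothing about relationships among taxa.
C6 (derived state '1') is shared by Taxon 1 and Taxon 9 — a synapomorphy uniting that clade.
Most parsimonious ingroup topology: ((((Taxon 9,Taxon 1),Taxon 5),(Taxon 6,Taxon 8)),Taxon 3).
Taxon 8 and Taxon 6 form a cherry on this tree, so they are sister taxa.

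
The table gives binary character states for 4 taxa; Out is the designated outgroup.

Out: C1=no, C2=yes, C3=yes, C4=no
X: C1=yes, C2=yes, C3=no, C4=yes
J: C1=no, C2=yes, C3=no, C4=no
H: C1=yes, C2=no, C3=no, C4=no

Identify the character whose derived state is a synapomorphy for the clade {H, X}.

C1

Character polarity is set by the outgroup: the derived state is whichever differs from the outgroup's state, so for C2, C3 the derived state is 'no', and for the remaining characters it is 'yes'.
C1 (derived state 'yes') is shared by H and X — a synapomorphy uniting that clade.
C2: derived state 'no' in H only — an autapomorphy, so it tells us nothing about relationships among taxa.
C3 (derived state 'no') is shared by all ingroup taxa — unites the whole ingroup.
C4: derived state 'yes' in X only — an autapomorphy, so it tells us nothing about relationships among taxa.
Most parsimonious ingroup topology: ((X,H),J).
The clade {H, X} is supported by C1: its derived state 'yes' occurs in exactly those taxa and in no other taxon (including the outgroup).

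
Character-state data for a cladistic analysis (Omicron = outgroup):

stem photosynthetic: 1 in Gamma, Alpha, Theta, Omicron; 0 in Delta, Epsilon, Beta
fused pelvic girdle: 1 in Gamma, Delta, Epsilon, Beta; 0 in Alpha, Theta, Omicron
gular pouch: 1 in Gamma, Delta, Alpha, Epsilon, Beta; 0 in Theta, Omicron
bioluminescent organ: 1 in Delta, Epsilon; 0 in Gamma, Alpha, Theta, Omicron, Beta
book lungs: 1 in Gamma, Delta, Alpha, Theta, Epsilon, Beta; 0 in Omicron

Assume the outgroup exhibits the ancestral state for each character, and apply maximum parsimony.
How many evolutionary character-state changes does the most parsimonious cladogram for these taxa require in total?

Character polarity is set by the outgroup: the derived state is whichever differs from the outgroup's state, so for stem photosynthetic the derived state is '0', and for the remaining characters it is '1'.
stem photosynthetic: derived state '0' in Beta, Delta, and Epsilon only — synapomorphy for {Beta, Delta, Epsilon}.
fused pelvic girdle: derived state '1' in Beta, Delta, Epsilon, and Gamma only — synapomorphy for {Beta, Delta, Epsilon, Gamma}.
Only Alpha, Beta, Delta, Epsilon, and Gamma show the derived state '1' for gular pouch, supporting them as a clade.
Only Delta and Epsilon show the derived state '1' for bioluminescent organ, supporting them as a clade.
book lungs (derived state '1') is shared by all ingroup taxa — unites the whole ingroup.
Most parsimonious ingroup topology: (Theta,(((Beta,(Delta,Epsilon)),Gamma),Alpha)).
Changes per character on this tree: stem photosynthetic: 1; fused pelvic girdle: 1; gular pouch: 1; bioluminescent organ: 1; book lungs: 1.
Total = 5.

5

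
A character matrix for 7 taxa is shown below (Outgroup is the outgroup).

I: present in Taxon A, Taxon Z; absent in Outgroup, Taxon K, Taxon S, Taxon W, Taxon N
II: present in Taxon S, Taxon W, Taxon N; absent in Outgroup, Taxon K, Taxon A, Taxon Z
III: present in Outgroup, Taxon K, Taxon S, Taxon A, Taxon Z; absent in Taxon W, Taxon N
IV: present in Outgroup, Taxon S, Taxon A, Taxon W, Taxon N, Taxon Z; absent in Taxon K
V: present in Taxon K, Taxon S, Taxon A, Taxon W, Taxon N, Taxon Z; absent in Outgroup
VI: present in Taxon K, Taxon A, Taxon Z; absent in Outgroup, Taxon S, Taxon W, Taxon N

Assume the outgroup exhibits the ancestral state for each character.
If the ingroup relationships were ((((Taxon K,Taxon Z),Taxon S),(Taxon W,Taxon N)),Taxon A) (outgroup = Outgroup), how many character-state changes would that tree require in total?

Map each character onto ((((Taxon K,Taxon Z),Taxon S),(Taxon W,Taxon N)),Taxon A) (rooted by Outgroup) and count the minimum state changes it requires (Fitch parsimony):
I: 2; II: 2; III: 1; IV: 1; V: 1; VI: 2.
Total tree length = 9.

9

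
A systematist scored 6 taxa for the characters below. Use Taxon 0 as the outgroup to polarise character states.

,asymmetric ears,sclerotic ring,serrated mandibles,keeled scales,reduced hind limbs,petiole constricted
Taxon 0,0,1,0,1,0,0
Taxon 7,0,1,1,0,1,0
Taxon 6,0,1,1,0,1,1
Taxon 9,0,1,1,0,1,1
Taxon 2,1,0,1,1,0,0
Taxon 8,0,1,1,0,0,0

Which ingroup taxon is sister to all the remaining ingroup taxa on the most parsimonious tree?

Taxon 2

Character polarity is set by the outgroup: the derived state is whichever differs from the outgroup's state, so for sclerotic ring, keeled scales the derived state is '0', and for the remaining characters it is '1'.
asymmetric ears: derived state '1' in Taxon 2 only — an autapomorphy, so it tells us nothing about relationships among taxa.
sclerotic ring: derived state '0' in Taxon 2 only — an autapomorphy, so it tells us nothing about relationships among taxa.
All ingroup taxa share the derived state '1' for serrated mandibles; it defines the ingroup but does not resolve relationships within it.
keeled scales: derived state '0' in Taxon 6, Taxon 7, Taxon 8, and Taxon 9 only — synapomorphy for {Taxon 6, Taxon 7, Taxon 8, Taxon 9}.
reduced hind limbs: derived state '1' in Taxon 6, Taxon 7, and Taxon 9 only — synapomorphy for {Taxon 6, Taxon 7, Taxon 9}.
petiole constricted: derived state '1' in Taxon 6 and Taxon 9 only — synapomorphy for {Taxon 6, Taxon 9}.
Most parsimonious ingroup topology: (((Taxon 7,(Taxon 6,Taxon 9)),Taxon 8),Taxon 2).
Taxon 2 is sister to the clade containing all other ingroup taxa, so it is the earliest-diverging (most basal) ingroup lineage.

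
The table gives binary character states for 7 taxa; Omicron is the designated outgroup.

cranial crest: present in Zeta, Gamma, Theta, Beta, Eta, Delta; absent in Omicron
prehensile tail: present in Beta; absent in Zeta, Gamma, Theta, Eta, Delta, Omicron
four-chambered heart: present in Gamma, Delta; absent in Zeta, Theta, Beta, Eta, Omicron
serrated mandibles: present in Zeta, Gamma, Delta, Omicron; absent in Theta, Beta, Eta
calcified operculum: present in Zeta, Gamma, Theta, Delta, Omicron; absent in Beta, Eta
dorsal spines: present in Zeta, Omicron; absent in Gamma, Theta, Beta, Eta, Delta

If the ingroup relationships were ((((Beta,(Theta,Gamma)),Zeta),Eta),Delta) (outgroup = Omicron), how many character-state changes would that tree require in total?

11

Map each character onto ((((Beta,(Theta,Gamma)),Zeta),Eta),Delta) (rooted by Omicron) and count the minimum state changes it requires (Fitch parsimony):
cranial crest: 1; prehensile tail: 1; four-chambered heart: 2; serrated mandibles: 3; calcified operculum: 2; dorsal spines: 2.
Total tree length = 11.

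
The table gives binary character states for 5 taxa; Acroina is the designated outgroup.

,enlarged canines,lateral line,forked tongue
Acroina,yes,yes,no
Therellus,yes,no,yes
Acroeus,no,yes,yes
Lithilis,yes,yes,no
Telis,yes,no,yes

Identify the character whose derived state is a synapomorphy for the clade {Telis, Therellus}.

lateral line

Character polarity is set by the outgroup: the derived state is whichever differs from the outgroup's state, so for enlarged canines, lateral line the derived state is 'no', and for the remaining characters it is 'yes'.
enlarged canines (derived state 'no') is unique to Acroeus (autapomorphy; uninformative for grouping).
lateral line (derived state 'no') is shared by Telis and Therellus — a synapomorphy uniting that clade.
Only Acroeus, Telis, and Therellus show the derived state 'yes' for forked tongue, supporting them as a clade.
Most parsimonious ingroup topology: (((Therellus,Telis),Acroeus),Lithilis).
The clade {Telis, Therellus} is supported by lateral line: its derived state 'no' occurs in exactly those taxa and in no other taxon (including the outgroup).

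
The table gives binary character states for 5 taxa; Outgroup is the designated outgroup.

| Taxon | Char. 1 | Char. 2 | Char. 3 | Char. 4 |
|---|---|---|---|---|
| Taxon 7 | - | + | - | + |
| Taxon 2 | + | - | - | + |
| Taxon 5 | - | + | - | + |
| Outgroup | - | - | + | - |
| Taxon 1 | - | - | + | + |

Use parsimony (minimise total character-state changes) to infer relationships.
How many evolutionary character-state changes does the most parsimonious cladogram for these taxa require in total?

Character polarity is set by the outgroup: the derived state is whichever differs from the outgroup's state, so for Char. 3 the derived state is '-', and for the remaining characters it is '+'.
Char. 1 (derived state '+') is unique to Taxon 2 (autapomorphy; uninformative for grouping).
Only Taxon 5 and Taxon 7 show the derived state '+' for Char. 2, supporting them as a clade.
Char. 3: derived state '-' in Taxon 2, Taxon 5, and Taxon 7 only — synapomorphy for {Taxon 2, Taxon 5, Taxon 7}.
All ingroup taxa share the derived state '+' for Char. 4; it defines the ingroup but does not resolve relationships within it.
Most parsimonious ingroup topology: (Taxon 1,(Taxon 2,(Taxon 7,Taxon 5))).
Changes per character on this tree: Char. 1: 1; Char. 2: 1; Char. 3: 1; Char. 4: 1.
Total = 4.

4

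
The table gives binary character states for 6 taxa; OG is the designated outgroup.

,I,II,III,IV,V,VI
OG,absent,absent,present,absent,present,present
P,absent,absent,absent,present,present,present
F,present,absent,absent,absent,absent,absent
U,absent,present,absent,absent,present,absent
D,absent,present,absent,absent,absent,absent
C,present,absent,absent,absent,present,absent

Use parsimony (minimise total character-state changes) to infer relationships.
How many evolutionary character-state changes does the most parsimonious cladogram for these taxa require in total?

Character polarity is set by the outgroup: the derived state is whichever differs from the outgroup's state, so for III, V, VI the derived state is 'absent', and for the remaining characters it is 'present'.
Only C and F show the derived state 'present' for I, supporting them as a clade.
II (derived state 'present') is shared by D and U — a synapomorphy uniting that clade.
III (derived state 'absent') is shared by all ingroup taxa — unites the whole ingroup.
IV (derived state 'present') is unique to P (autapomorphy; uninformative for grouping).
V groups D and F, which is incompatible with the clades supported by the remaining characters; treating it as convergent (homoplasy) costs fewer steps than any alternative tree.
VI: derived state 'absent' in C, D, F, and U only — synapomorphy for {C, D, F, U}.
Most parsimonious ingroup topology: (P,((F,C),(U,D))).
Changes per character on this tree: I: 1; II: 1; III: 1; IV: 1; V: 2; VI: 1.
Total = 7.

7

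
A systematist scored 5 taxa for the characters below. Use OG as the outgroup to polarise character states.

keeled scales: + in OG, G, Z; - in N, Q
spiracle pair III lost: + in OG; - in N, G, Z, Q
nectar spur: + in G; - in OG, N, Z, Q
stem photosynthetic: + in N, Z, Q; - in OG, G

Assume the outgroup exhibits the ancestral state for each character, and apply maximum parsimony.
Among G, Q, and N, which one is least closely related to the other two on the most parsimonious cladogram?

Character polarity is set by the outgroup: the derived state is whichever differs from the outgroup's state, so for keeled scales, spiracle pair III lost the derived state is '-', and for the remaining characters it is '+'.
Only N and Q show the derived state '-' for keeled scales, supporting them as a clade.
All ingroup taxa share the derived state '-' for spiracle pair III lost; it defines the ingroup but does not resolve relationships within it.
nectar spur: derived state '+' in G only — an autapomorphy, so it tells us nothing about relationships among taxa.
Only N, Q, and Z show the derived state '+' for stem photosynthetic, supporting them as a clade.
Most parsimonious ingroup topology: (((N,Q),Z),G).
Q and N share a more recent common ancestor with each other than either does with G, so G is the least closely related of the three.

G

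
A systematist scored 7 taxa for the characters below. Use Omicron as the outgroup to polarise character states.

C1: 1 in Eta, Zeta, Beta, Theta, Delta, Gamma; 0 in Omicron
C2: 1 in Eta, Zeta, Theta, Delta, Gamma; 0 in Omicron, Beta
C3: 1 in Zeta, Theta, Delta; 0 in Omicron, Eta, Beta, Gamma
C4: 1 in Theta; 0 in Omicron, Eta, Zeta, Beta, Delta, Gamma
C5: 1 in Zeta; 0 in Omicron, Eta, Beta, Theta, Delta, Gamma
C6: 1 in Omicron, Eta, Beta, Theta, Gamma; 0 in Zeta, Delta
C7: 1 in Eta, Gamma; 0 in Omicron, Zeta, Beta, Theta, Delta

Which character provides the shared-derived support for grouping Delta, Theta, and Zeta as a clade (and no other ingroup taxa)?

Character polarity is set by the outgroup: the derived state is whichever differs from the outgroup's state, so for C6 the derived state is '0', and for the remaining characters it is '1'.
C1 (derived state '1') is shared by all ingroup taxa — unites the whole ingroup.
C2 (derived state '1') is shared by Delta, Eta, Gamma, Theta, and Zeta — a synapomorphy uniting that clade.
Only Delta, Theta, and Zeta show the derived state '1' for C3, supporting them as a clade.
C4: derived state '1' in Theta only — an autapomorphy, so it tells us nothing about relationships among taxa.
C5: derived state '1' in Zeta only — an autapomorphy, so it tells us nothing about relationships among taxa.
Only Delta and Zeta show the derived state '0' for C6, supporting them as a clade.
C7 (derived state '1') is shared by Eta and Gamma — a synapomorphy uniting that clade.
Most parsimonious ingroup topology: (((Eta,Gamma),((Zeta,Delta),Theta)),Beta).
The clade {Delta, Theta, Zeta} is supported by C3: its derived state '1' occurs in exactly those taxa and in no other taxon (including the outgroup).

C3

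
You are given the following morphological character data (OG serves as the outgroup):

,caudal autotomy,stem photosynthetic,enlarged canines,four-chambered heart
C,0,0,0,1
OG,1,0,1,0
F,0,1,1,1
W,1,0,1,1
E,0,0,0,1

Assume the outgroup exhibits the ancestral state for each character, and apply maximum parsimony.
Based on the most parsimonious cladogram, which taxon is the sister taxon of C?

E

Character polarity is set by the outgroup: the derived state is whichever differs from the outgroup's state, so for caudal autotomy, enlarged canines the derived state is '0', and for the remaining characters it is '1'.
caudal autotomy: derived state '0' in C, E, and F only — synapomorphy for {C, E, F}.
stem photosynthetic (derived state '1') is unique to F (autapomorphy; uninformative for grouping).
enlarged canines: derived state '0' in C and E only — synapomorphy for {C, E}.
four-chambered heart (derived state '1') is shared by all ingroup taxa — unites the whole ingroup.
Most parsimonious ingroup topology: (((C,E),F),W).
C and E form a cherry on this tree, so they are sister taxa.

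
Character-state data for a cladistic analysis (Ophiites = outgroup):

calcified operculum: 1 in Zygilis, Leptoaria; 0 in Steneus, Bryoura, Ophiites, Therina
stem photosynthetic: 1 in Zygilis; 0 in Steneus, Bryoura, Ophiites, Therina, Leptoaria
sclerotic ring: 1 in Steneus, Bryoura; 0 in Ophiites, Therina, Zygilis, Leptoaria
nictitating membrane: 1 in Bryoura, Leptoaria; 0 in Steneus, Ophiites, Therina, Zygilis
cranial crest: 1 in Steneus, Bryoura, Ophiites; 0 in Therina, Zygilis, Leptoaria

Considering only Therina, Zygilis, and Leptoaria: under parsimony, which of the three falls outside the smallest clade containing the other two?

Character polarity is set by the outgroup: the derived state is whichever differs from the outgroup's state, so for cranial crest the derived state is '0', and for the remaining characters it is '1'.
calcified operculum: derived state '1' in Leptoaria and Zygilis only — synapomorphy for {Leptoaria, Zygilis}.
stem photosynthetic: derived state '1' in Zygilis only — an autapomorphy, so it tells us nothing about relationships among taxa.
sclerotic ring: derived state '1' in Bryoura and Steneus only — synapomorphy for {Bryoura, Steneus}.
nictitating membrane groups Bryoura and Leptoaria, which is incompatible with the clades supported by the remaining characters; treating it as convergent (homoplasy) costs fewer steps than any alternative tree.
Only Leptoaria, Therina, and Zygilis show the derived state '0' for cranial crest, supporting them as a clade.
Most parsimonious ingroup topology: ((Steneus,Bryoura),((Zygilis,Leptoaria),Therina)).
Leptoaria and Zygilis share a more recent common ancestor with each other than either does with Therina, so Therina is the least closely related of the three.

Therina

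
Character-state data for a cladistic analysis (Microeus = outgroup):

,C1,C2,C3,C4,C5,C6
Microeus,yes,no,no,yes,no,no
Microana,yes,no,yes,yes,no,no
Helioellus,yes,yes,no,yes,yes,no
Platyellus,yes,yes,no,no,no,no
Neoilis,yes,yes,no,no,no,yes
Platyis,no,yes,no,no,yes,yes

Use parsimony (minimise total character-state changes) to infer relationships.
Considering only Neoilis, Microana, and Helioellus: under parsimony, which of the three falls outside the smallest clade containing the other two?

Microana

Character polarity is set by the outgroup: the derived state is whichever differs from the outgroup's state, so for C1, C4 the derived state is 'no', and for the remaining characters it is 'yes'.
C1: derived state 'no' in Platyis only — an autapomorphy, so it tells us nothing about relationships among taxa.
C2: derived state 'yes' in Helioellus, Neoilis, Platyellus, and Platyis only — synapomorphy for {Helioellus, Neoilis, Platyellus, Platyis}.
C3: derived state 'yes' in Microana only — an autapomorphy, so it tells us nothing about relationships among taxa.
C4 (derived state 'no') is shared by Neoilis, Platyellus, and Platyis — a synapomorphy uniting that clade.
C5 groups Helioellus and Platyis, which is incompatible with the clades supported by the remaining characters; treating it as convergent (homoplasy) costs fewer steps than any alternative tree.
C6: derived state 'yes' in Neoilis and Platyis only — synapomorphy for {Neoilis, Platyis}.
Most parsimonious ingroup topology: (Microana,(Helioellus,(Platyellus,(Neoilis,Platyis)))).
Helioellus and Neoilis share a more recent common ancestor with each other than either does with Microana, so Microana is the least closely related of the three.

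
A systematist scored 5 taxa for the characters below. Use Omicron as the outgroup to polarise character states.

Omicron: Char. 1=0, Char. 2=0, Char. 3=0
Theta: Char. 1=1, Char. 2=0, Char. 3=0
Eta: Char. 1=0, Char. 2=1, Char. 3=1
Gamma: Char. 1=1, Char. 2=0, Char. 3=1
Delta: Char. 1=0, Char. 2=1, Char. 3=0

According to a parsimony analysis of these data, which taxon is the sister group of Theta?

Gamma

The outgroup has state '0' for every character, so '1' is the derived state throughout.
Char. 1: derived state '1' in Gamma and Theta only — synapomorphy for {Gamma, Theta}.
Char. 2 (derived state '1') is shared by Delta and Eta — a synapomorphy uniting that clade.
Char. 3 groups Eta and Gamma, which is incompatible with the clades supported by the remaining characters; treating it as convergent (homoplasy) costs fewer steps than any alternative tree.
Most parsimonious ingroup topology: ((Theta,Gamma),(Eta,Delta)).
Theta and Gamma form a cherry on this tree, so they are sister taxa.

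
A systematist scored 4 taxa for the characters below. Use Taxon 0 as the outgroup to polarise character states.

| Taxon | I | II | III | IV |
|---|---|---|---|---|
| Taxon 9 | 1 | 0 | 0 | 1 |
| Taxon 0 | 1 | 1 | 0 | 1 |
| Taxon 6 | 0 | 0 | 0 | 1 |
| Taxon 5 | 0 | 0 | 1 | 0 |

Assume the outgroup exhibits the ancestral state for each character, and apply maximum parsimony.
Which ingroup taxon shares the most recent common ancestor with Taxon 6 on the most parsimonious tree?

Character polarity is set by the outgroup: the derived state is whichever differs from the outgroup's state, so for I, II, IV the derived state is '0', and for the remaining characters it is '1'.
I (derived state '0') is shared by Taxon 5 and Taxon 6 — a synapomorphy uniting that clade.
All ingroup taxa share the derived state '0' for II; it defines the ingroup but does not resolve relationships within it.
III (derived state '1') is unique to Taxon 5 (autapomorphy; uninformative for grouping).
IV: derived state '0' in Taxon 5 only — an autapomorphy, so it tells us nothing about relationships among taxa.
Most parsimonious ingroup topology: ((Taxon 6,Taxon 5),Taxon 9).
Taxon 6 and Taxon 5 form a cherry on this tree, so they are sister taxa.

Taxon 5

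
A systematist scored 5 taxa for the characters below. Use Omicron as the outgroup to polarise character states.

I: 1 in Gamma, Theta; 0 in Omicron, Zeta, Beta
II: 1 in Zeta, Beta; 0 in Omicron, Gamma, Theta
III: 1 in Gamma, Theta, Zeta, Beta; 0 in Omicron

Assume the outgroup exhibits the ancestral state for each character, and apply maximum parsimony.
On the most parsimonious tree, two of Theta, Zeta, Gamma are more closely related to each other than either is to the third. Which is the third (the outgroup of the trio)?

The outgroup has state '0' for every character, so '1' is the derived state throughout.
I: derived state '1' in Gamma and Theta only — synapomorphy for {Gamma, Theta}.
II: derived state '1' in Beta and Zeta only — synapomorphy for {Beta, Zeta}.
All ingroup taxa share the derived state '1' for III; it defines the ingroup but does not resolve relationships within it.
Most parsimonious ingroup topology: ((Gamma,Theta),(Zeta,Beta)).
Theta and Gamma share a more recent common ancestor with each other than either does with Zeta, so Zeta is the least closely related of the three.

Zeta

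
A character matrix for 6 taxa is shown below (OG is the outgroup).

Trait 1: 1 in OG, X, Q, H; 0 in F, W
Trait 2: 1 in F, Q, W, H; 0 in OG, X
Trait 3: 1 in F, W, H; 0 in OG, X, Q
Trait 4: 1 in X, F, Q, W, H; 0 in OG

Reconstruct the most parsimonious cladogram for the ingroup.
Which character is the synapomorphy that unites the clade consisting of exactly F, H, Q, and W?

Trait 2

Character polarity is set by the outgroup: the derived state is whichever differs from the outgroup's state, so for Trait 1 the derived state is '0', and for the remaining characters it is '1'.
Trait 1: derived state '0' in F and W only — synapomorphy for {F, W}.
Trait 2: derived state '1' in F, H, Q, and W only — synapomorphy for {F, H, Q, W}.
Trait 3: derived state '1' in F, H, and W only — synapomorphy for {F, H, W}.
Trait 4 (derived state '1') is shared by all ingroup taxa — unites the whole ingroup.
Most parsimonious ingroup topology: (X,(((F,W),H),Q)).
The clade {F, H, Q, W} is supported by Trait 2: its derived state '1' occurs in exactly those taxa and in no other taxon (including the outgroup).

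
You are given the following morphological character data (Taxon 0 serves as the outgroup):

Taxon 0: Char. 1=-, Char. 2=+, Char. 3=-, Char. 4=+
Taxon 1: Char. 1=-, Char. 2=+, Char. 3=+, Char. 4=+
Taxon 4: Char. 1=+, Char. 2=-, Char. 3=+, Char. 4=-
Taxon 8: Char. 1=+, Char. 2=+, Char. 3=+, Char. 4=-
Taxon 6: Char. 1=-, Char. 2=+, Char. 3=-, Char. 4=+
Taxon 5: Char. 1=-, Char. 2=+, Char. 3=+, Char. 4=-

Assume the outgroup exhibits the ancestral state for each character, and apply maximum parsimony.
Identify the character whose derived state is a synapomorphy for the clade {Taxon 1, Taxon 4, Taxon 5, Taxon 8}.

Char. 3

Character polarity is set by the outgroup: the derived state is whichever differs from the outgroup's state, so for Char. 2, Char. 4 the derived state is '-', and for the remaining characters it is '+'.
Only Taxon 4 and Taxon 8 show the derived state '+' for Char. 1, supporting them as a clade.
Char. 2 (derived state '-') is unique to Taxon 4 (autapomorphy; uninformative for grouping).
Char. 3 (derived state '+') is shared by Taxon 1, Taxon 4, Taxon 5, and Taxon 8 — a synapomorphy uniting that clade.
Char. 4 (derived state '-') is shared by Taxon 4, Taxon 5, and Taxon 8 — a synapomorphy uniting that clade.
Most parsimonious ingroup topology: ((Taxon 1,((Taxon 4,Taxon 8),Taxon 5)),Taxon 6).
The clade {Taxon 1, Taxon 4, Taxon 5, Taxon 8} is supported by Char. 3: its derived state '+' occurs in exactly those taxa and in no other taxon (including the outgroup).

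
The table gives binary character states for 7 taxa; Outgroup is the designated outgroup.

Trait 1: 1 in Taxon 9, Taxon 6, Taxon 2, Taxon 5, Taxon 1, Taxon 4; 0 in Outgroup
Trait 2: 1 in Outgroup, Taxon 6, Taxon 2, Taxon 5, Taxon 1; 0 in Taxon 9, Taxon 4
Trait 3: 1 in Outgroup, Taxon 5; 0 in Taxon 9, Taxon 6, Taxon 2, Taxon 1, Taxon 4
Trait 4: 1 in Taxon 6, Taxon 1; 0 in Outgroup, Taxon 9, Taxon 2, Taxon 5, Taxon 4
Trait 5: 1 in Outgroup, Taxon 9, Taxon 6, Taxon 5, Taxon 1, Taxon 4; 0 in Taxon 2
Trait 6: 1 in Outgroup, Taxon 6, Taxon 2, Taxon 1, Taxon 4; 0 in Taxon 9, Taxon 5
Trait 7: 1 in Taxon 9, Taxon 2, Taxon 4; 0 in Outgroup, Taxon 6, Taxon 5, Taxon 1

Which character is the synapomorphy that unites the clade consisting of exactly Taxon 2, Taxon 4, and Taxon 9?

Character polarity is set by the outgroup: the derived state is whichever differs from the outgroup's state, so for Trait 2, Trait 3, Trait 5, Trait 6 the derived state is '0', and for the remaining characters it is '1'.
Trait 1 (derived state '1') is shared by all ingroup taxa — unites the whole ingroup.
Trait 2: derived state '0' in Taxon 4 and Taxon 9 only — synapomorphy for {Taxon 4, Taxon 9}.
Trait 3: derived state '0' in Taxon 1, Taxon 2, Taxon 4, Taxon 6, and Taxon 9 only — synapomorphy for {Taxon 1, Taxon 2, Taxon 4, Taxon 6, Taxon 9}.
Trait 4: derived state '1' in Taxon 1 and Taxon 6 only — synapomorphy for {Taxon 1, Taxon 6}.
Trait 5: derived state '0' in Taxon 2 only — an autapomorphy, so it tells us nothing about relationships among taxa.
Trait 6 (state '0') occurs in Taxon 5 and Taxon 9 but conflicts with the nesting implied by the other characters — most parsimoniously interpreted as homoplasy.
Trait 7: derived state '1' in Taxon 2, Taxon 4, and Taxon 9 only — synapomorphy for {Taxon 2, Taxon 4, Taxon 9}.
Most parsimonious ingroup topology: ((((Taxon 9,Taxon 4),Taxon 2),(Taxon 6,Taxon 1)),Taxon 5).
The clade {Taxon 2, Taxon 4, Taxon 9} is supported by Trait 7: its derived state '1' occurs in exactly those taxa and in no other taxon (including the outgroup).

Trait 7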